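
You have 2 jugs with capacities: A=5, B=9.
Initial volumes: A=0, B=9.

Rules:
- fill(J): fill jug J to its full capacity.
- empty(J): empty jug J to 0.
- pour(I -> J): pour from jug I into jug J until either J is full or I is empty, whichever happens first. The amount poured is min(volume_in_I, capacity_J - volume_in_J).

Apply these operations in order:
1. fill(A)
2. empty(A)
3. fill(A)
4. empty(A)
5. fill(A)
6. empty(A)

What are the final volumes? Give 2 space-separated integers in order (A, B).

Answer: 0 9

Derivation:
Step 1: fill(A) -> (A=5 B=9)
Step 2: empty(A) -> (A=0 B=9)
Step 3: fill(A) -> (A=5 B=9)
Step 4: empty(A) -> (A=0 B=9)
Step 5: fill(A) -> (A=5 B=9)
Step 6: empty(A) -> (A=0 B=9)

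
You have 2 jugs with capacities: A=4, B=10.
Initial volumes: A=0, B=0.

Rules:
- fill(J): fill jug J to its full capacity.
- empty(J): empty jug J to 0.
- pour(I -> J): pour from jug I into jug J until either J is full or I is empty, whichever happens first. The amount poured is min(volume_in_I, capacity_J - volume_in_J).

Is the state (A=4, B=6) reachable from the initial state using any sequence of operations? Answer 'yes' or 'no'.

Answer: yes

Derivation:
BFS from (A=0, B=0):
  1. fill(B) -> (A=0 B=10)
  2. pour(B -> A) -> (A=4 B=6)
Target reached → yes.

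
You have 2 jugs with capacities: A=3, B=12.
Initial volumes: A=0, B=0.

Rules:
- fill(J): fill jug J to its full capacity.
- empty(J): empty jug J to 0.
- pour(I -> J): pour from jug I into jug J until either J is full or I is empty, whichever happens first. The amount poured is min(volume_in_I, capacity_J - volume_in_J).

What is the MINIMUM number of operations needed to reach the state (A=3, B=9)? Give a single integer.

BFS from (A=0, B=0). One shortest path:
  1. fill(B) -> (A=0 B=12)
  2. pour(B -> A) -> (A=3 B=9)
Reached target in 2 moves.

Answer: 2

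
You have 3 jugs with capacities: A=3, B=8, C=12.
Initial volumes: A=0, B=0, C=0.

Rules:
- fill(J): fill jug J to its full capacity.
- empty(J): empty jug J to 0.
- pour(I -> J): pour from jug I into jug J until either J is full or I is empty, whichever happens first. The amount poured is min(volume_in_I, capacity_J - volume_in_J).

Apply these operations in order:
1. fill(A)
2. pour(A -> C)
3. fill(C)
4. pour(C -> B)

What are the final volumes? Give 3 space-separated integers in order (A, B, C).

Answer: 0 8 4

Derivation:
Step 1: fill(A) -> (A=3 B=0 C=0)
Step 2: pour(A -> C) -> (A=0 B=0 C=3)
Step 3: fill(C) -> (A=0 B=0 C=12)
Step 4: pour(C -> B) -> (A=0 B=8 C=4)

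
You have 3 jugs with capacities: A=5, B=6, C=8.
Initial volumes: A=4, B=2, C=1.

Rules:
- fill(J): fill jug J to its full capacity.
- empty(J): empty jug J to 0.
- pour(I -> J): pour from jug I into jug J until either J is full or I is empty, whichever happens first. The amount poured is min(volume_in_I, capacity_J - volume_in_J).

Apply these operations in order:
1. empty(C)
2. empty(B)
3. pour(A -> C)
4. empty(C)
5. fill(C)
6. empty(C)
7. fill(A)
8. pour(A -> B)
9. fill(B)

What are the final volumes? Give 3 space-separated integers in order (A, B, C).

Answer: 0 6 0

Derivation:
Step 1: empty(C) -> (A=4 B=2 C=0)
Step 2: empty(B) -> (A=4 B=0 C=0)
Step 3: pour(A -> C) -> (A=0 B=0 C=4)
Step 4: empty(C) -> (A=0 B=0 C=0)
Step 5: fill(C) -> (A=0 B=0 C=8)
Step 6: empty(C) -> (A=0 B=0 C=0)
Step 7: fill(A) -> (A=5 B=0 C=0)
Step 8: pour(A -> B) -> (A=0 B=5 C=0)
Step 9: fill(B) -> (A=0 B=6 C=0)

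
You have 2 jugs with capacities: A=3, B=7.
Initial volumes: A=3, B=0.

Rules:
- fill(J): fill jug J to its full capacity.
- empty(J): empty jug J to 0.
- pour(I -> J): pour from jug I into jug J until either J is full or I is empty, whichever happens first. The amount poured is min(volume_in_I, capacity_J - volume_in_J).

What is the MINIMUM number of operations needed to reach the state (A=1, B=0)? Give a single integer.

Answer: 7

Derivation:
BFS from (A=3, B=0). One shortest path:
  1. empty(A) -> (A=0 B=0)
  2. fill(B) -> (A=0 B=7)
  3. pour(B -> A) -> (A=3 B=4)
  4. empty(A) -> (A=0 B=4)
  5. pour(B -> A) -> (A=3 B=1)
  6. empty(A) -> (A=0 B=1)
  7. pour(B -> A) -> (A=1 B=0)
Reached target in 7 moves.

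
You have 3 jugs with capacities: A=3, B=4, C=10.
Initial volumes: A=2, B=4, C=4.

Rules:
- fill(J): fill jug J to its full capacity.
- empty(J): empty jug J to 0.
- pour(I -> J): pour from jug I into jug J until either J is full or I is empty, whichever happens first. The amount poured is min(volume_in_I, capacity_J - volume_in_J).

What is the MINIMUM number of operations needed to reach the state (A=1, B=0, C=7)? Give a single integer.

BFS from (A=2, B=4, C=4). One shortest path:
  1. empty(A) -> (A=0 B=4 C=4)
  2. pour(B -> A) -> (A=3 B=1 C=4)
  3. pour(A -> C) -> (A=0 B=1 C=7)
  4. pour(B -> A) -> (A=1 B=0 C=7)
Reached target in 4 moves.

Answer: 4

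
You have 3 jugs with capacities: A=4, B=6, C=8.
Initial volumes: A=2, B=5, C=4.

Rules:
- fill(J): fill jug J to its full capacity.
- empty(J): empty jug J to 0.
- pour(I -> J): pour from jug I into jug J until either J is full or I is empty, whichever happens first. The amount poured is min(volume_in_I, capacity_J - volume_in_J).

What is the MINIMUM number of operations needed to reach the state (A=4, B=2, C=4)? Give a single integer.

Answer: 3

Derivation:
BFS from (A=2, B=5, C=4). One shortest path:
  1. empty(A) -> (A=0 B=5 C=4)
  2. fill(B) -> (A=0 B=6 C=4)
  3. pour(B -> A) -> (A=4 B=2 C=4)
Reached target in 3 moves.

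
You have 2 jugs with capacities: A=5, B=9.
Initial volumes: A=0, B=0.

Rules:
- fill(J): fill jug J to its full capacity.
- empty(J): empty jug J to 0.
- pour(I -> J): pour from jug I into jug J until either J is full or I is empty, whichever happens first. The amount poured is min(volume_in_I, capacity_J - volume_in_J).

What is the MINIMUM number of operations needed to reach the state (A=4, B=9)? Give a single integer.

BFS from (A=0, B=0). One shortest path:
  1. fill(B) -> (A=0 B=9)
  2. pour(B -> A) -> (A=5 B=4)
  3. empty(A) -> (A=0 B=4)
  4. pour(B -> A) -> (A=4 B=0)
  5. fill(B) -> (A=4 B=9)
Reached target in 5 moves.

Answer: 5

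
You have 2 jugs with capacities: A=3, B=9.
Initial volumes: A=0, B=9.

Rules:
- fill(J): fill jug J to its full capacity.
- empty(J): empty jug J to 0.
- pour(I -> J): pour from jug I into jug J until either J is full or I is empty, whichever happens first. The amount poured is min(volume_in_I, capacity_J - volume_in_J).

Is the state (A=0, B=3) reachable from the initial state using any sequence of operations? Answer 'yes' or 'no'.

Answer: yes

Derivation:
BFS from (A=0, B=9):
  1. fill(A) -> (A=3 B=9)
  2. empty(B) -> (A=3 B=0)
  3. pour(A -> B) -> (A=0 B=3)
Target reached → yes.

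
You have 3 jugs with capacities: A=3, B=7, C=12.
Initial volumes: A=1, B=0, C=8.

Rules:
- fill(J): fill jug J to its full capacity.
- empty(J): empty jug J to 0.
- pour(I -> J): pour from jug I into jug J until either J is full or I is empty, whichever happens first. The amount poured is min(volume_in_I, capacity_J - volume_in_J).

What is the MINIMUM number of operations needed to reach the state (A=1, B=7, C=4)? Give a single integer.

BFS from (A=1, B=0, C=8). One shortest path:
  1. pour(A -> B) -> (A=0 B=1 C=8)
  2. fill(A) -> (A=3 B=1 C=8)
  3. pour(A -> C) -> (A=0 B=1 C=11)
  4. pour(B -> A) -> (A=1 B=0 C=11)
  5. pour(C -> B) -> (A=1 B=7 C=4)
Reached target in 5 moves.

Answer: 5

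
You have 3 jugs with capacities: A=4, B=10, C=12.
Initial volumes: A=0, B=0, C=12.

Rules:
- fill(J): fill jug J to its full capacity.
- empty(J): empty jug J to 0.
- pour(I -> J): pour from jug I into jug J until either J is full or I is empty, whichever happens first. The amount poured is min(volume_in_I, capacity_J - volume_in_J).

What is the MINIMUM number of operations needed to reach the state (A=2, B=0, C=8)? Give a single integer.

Answer: 7

Derivation:
BFS from (A=0, B=0, C=12). One shortest path:
  1. fill(A) -> (A=4 B=0 C=12)
  2. pour(A -> B) -> (A=0 B=4 C=12)
  3. fill(A) -> (A=4 B=4 C=12)
  4. pour(A -> B) -> (A=0 B=8 C=12)
  5. pour(C -> A) -> (A=4 B=8 C=8)
  6. pour(A -> B) -> (A=2 B=10 C=8)
  7. empty(B) -> (A=2 B=0 C=8)
Reached target in 7 moves.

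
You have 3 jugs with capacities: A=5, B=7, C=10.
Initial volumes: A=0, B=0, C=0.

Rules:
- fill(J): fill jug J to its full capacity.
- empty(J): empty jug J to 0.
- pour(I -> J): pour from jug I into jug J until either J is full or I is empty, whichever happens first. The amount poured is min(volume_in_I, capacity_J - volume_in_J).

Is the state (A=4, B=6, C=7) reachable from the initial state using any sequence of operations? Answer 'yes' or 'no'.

Answer: no

Derivation:
BFS explored all 312 reachable states.
Reachable set includes: (0,0,0), (0,0,1), (0,0,2), (0,0,3), (0,0,4), (0,0,5), (0,0,6), (0,0,7), (0,0,8), (0,0,9), (0,0,10), (0,1,0) ...
Target (A=4, B=6, C=7) not in reachable set → no.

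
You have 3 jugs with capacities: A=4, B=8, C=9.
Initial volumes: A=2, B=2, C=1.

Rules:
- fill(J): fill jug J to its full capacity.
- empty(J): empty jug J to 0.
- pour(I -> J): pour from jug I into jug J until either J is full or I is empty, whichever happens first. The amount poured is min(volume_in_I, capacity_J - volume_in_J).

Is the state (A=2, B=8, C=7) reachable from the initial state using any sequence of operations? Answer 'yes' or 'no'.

Answer: yes

Derivation:
BFS from (A=2, B=2, C=1):
  1. fill(C) -> (A=2 B=2 C=9)
  2. pour(C -> A) -> (A=4 B=2 C=7)
  3. empty(A) -> (A=0 B=2 C=7)
  4. pour(B -> A) -> (A=2 B=0 C=7)
  5. fill(B) -> (A=2 B=8 C=7)
Target reached → yes.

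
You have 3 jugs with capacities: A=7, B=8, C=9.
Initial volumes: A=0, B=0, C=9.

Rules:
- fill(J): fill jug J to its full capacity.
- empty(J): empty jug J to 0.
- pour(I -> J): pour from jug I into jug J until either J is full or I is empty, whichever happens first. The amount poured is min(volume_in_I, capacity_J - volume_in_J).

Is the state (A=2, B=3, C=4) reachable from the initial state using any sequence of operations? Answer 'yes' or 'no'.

BFS explored all 384 reachable states.
Reachable set includes: (0,0,0), (0,0,1), (0,0,2), (0,0,3), (0,0,4), (0,0,5), (0,0,6), (0,0,7), (0,0,8), (0,0,9), (0,1,0), (0,1,1) ...
Target (A=2, B=3, C=4) not in reachable set → no.

Answer: no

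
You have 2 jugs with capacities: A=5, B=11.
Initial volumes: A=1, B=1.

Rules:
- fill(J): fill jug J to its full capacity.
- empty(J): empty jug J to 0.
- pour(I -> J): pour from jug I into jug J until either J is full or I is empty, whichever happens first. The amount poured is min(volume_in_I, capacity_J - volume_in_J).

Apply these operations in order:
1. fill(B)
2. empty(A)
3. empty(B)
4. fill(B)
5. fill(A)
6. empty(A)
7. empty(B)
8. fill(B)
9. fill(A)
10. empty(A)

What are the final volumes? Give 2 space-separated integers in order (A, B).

Answer: 0 11

Derivation:
Step 1: fill(B) -> (A=1 B=11)
Step 2: empty(A) -> (A=0 B=11)
Step 3: empty(B) -> (A=0 B=0)
Step 4: fill(B) -> (A=0 B=11)
Step 5: fill(A) -> (A=5 B=11)
Step 6: empty(A) -> (A=0 B=11)
Step 7: empty(B) -> (A=0 B=0)
Step 8: fill(B) -> (A=0 B=11)
Step 9: fill(A) -> (A=5 B=11)
Step 10: empty(A) -> (A=0 B=11)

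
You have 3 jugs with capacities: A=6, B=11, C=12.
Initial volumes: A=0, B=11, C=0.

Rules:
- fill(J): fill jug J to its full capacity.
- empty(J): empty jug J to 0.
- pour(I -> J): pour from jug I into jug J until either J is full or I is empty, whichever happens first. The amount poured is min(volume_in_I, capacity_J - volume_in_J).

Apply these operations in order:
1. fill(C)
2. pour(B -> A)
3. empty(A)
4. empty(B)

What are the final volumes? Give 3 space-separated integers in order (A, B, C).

Step 1: fill(C) -> (A=0 B=11 C=12)
Step 2: pour(B -> A) -> (A=6 B=5 C=12)
Step 3: empty(A) -> (A=0 B=5 C=12)
Step 4: empty(B) -> (A=0 B=0 C=12)

Answer: 0 0 12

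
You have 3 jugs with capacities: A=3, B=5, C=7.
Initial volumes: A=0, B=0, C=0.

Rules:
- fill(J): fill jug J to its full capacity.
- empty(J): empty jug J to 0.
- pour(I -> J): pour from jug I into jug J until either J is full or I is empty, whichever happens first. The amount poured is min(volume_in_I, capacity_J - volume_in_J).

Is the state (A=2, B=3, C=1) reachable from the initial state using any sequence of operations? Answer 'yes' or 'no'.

Answer: no

Derivation:
BFS explored all 144 reachable states.
Reachable set includes: (0,0,0), (0,0,1), (0,0,2), (0,0,3), (0,0,4), (0,0,5), (0,0,6), (0,0,7), (0,1,0), (0,1,1), (0,1,2), (0,1,3) ...
Target (A=2, B=3, C=1) not in reachable set → no.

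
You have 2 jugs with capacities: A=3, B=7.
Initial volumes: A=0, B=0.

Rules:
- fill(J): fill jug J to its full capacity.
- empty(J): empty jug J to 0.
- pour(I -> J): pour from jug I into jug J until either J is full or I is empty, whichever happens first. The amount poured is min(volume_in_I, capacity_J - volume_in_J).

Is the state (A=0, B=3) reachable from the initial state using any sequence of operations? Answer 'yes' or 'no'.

Answer: yes

Derivation:
BFS from (A=0, B=0):
  1. fill(A) -> (A=3 B=0)
  2. pour(A -> B) -> (A=0 B=3)
Target reached → yes.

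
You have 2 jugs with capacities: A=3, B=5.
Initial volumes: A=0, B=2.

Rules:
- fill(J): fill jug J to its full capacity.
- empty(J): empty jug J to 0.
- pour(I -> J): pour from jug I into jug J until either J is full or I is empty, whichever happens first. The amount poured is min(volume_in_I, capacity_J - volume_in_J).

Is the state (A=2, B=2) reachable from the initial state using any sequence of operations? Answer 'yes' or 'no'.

Answer: no

Derivation:
BFS explored all 16 reachable states.
Reachable set includes: (0,0), (0,1), (0,2), (0,3), (0,4), (0,5), (1,0), (1,5), (2,0), (2,5), (3,0), (3,1) ...
Target (A=2, B=2) not in reachable set → no.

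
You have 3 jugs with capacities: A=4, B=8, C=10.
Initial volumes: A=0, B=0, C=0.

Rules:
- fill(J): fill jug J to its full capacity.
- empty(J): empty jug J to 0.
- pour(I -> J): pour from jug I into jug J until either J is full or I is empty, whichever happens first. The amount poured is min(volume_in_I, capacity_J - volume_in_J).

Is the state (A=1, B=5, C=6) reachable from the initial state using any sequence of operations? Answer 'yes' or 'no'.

Answer: no

Derivation:
BFS explored all 78 reachable states.
Reachable set includes: (0,0,0), (0,0,2), (0,0,4), (0,0,6), (0,0,8), (0,0,10), (0,2,0), (0,2,2), (0,2,4), (0,2,6), (0,2,8), (0,2,10) ...
Target (A=1, B=5, C=6) not in reachable set → no.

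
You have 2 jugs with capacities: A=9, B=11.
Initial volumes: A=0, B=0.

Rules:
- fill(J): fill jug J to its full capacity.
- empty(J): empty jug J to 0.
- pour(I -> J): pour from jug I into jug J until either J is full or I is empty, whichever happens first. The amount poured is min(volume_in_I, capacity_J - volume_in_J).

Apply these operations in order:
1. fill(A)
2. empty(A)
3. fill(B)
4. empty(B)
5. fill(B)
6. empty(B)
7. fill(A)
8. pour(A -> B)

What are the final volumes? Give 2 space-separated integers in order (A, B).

Answer: 0 9

Derivation:
Step 1: fill(A) -> (A=9 B=0)
Step 2: empty(A) -> (A=0 B=0)
Step 3: fill(B) -> (A=0 B=11)
Step 4: empty(B) -> (A=0 B=0)
Step 5: fill(B) -> (A=0 B=11)
Step 6: empty(B) -> (A=0 B=0)
Step 7: fill(A) -> (A=9 B=0)
Step 8: pour(A -> B) -> (A=0 B=9)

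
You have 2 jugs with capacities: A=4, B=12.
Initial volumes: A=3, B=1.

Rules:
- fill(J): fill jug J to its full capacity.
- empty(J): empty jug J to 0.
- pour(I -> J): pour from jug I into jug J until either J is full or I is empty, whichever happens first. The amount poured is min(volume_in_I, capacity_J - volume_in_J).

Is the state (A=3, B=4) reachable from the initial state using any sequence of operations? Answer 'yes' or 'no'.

Answer: no

Derivation:
BFS explored all 25 reachable states.
Reachable set includes: (0,0), (0,1), (0,3), (0,4), (0,5), (0,7), (0,8), (0,9), (0,11), (0,12), (1,0), (1,12) ...
Target (A=3, B=4) not in reachable set → no.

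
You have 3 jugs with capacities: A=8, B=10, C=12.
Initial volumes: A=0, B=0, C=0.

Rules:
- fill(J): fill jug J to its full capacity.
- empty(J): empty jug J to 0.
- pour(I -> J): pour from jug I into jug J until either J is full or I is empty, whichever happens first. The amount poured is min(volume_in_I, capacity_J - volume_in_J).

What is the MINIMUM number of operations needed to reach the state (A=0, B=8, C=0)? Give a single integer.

Answer: 2

Derivation:
BFS from (A=0, B=0, C=0). One shortest path:
  1. fill(A) -> (A=8 B=0 C=0)
  2. pour(A -> B) -> (A=0 B=8 C=0)
Reached target in 2 moves.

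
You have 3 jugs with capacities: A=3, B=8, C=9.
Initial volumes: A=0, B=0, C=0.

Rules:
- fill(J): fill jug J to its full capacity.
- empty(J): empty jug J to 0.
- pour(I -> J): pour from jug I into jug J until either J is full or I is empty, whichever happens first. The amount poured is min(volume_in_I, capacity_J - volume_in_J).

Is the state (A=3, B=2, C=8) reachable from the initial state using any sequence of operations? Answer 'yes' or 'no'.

BFS from (A=0, B=0, C=0):
  1. fill(B) -> (A=0 B=8 C=0)
  2. pour(B -> C) -> (A=0 B=0 C=8)
  3. fill(B) -> (A=0 B=8 C=8)
  4. pour(B -> A) -> (A=3 B=5 C=8)
  5. empty(A) -> (A=0 B=5 C=8)
  6. pour(B -> A) -> (A=3 B=2 C=8)
Target reached → yes.

Answer: yes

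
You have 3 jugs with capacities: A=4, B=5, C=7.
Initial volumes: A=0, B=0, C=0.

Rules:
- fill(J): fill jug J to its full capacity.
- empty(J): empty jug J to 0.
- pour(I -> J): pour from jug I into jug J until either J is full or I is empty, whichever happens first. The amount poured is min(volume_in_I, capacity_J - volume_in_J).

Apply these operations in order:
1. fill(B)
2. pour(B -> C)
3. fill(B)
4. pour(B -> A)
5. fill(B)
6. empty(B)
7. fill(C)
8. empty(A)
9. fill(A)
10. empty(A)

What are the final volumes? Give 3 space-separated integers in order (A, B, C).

Answer: 0 0 7

Derivation:
Step 1: fill(B) -> (A=0 B=5 C=0)
Step 2: pour(B -> C) -> (A=0 B=0 C=5)
Step 3: fill(B) -> (A=0 B=5 C=5)
Step 4: pour(B -> A) -> (A=4 B=1 C=5)
Step 5: fill(B) -> (A=4 B=5 C=5)
Step 6: empty(B) -> (A=4 B=0 C=5)
Step 7: fill(C) -> (A=4 B=0 C=7)
Step 8: empty(A) -> (A=0 B=0 C=7)
Step 9: fill(A) -> (A=4 B=0 C=7)
Step 10: empty(A) -> (A=0 B=0 C=7)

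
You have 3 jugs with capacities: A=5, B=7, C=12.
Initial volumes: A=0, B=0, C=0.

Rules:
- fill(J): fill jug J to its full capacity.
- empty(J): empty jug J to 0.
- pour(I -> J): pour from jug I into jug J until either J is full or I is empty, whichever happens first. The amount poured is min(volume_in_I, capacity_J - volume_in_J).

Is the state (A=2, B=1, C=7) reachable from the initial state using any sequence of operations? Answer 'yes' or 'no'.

BFS explored all 360 reachable states.
Reachable set includes: (0,0,0), (0,0,1), (0,0,2), (0,0,3), (0,0,4), (0,0,5), (0,0,6), (0,0,7), (0,0,8), (0,0,9), (0,0,10), (0,0,11) ...
Target (A=2, B=1, C=7) not in reachable set → no.

Answer: no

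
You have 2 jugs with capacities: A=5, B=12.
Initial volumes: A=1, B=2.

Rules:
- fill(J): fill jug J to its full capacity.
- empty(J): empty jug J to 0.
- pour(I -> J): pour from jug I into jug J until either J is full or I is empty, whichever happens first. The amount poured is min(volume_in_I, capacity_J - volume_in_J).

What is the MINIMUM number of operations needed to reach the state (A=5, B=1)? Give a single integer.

BFS from (A=1, B=2). One shortest path:
  1. empty(B) -> (A=1 B=0)
  2. pour(A -> B) -> (A=0 B=1)
  3. fill(A) -> (A=5 B=1)
Reached target in 3 moves.

Answer: 3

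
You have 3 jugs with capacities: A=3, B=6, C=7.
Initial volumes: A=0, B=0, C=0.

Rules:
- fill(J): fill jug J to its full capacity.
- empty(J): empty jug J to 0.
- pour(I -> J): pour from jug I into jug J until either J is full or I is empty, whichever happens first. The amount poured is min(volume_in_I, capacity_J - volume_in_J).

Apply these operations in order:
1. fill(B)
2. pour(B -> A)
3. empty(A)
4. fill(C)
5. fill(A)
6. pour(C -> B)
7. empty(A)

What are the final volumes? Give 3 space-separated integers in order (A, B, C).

Answer: 0 6 4

Derivation:
Step 1: fill(B) -> (A=0 B=6 C=0)
Step 2: pour(B -> A) -> (A=3 B=3 C=0)
Step 3: empty(A) -> (A=0 B=3 C=0)
Step 4: fill(C) -> (A=0 B=3 C=7)
Step 5: fill(A) -> (A=3 B=3 C=7)
Step 6: pour(C -> B) -> (A=3 B=6 C=4)
Step 7: empty(A) -> (A=0 B=6 C=4)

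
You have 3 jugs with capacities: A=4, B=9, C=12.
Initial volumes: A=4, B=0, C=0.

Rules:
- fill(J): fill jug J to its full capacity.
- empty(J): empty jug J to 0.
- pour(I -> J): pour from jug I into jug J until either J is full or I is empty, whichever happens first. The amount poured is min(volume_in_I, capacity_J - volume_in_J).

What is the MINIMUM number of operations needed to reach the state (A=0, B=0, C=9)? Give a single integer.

Answer: 3

Derivation:
BFS from (A=4, B=0, C=0). One shortest path:
  1. empty(A) -> (A=0 B=0 C=0)
  2. fill(B) -> (A=0 B=9 C=0)
  3. pour(B -> C) -> (A=0 B=0 C=9)
Reached target in 3 moves.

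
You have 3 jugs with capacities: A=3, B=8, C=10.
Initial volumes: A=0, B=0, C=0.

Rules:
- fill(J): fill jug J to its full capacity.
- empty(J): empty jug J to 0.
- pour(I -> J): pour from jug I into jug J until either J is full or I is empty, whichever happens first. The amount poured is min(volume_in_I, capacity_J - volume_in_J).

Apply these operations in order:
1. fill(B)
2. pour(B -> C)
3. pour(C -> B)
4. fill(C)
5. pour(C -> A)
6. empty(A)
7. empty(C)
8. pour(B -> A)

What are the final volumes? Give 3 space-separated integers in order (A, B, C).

Answer: 3 5 0

Derivation:
Step 1: fill(B) -> (A=0 B=8 C=0)
Step 2: pour(B -> C) -> (A=0 B=0 C=8)
Step 3: pour(C -> B) -> (A=0 B=8 C=0)
Step 4: fill(C) -> (A=0 B=8 C=10)
Step 5: pour(C -> A) -> (A=3 B=8 C=7)
Step 6: empty(A) -> (A=0 B=8 C=7)
Step 7: empty(C) -> (A=0 B=8 C=0)
Step 8: pour(B -> A) -> (A=3 B=5 C=0)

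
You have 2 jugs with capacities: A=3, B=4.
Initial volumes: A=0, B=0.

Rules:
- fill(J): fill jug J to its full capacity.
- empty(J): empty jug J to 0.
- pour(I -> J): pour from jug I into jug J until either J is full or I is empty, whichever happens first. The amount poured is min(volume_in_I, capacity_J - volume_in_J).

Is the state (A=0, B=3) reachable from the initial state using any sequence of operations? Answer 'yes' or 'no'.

Answer: yes

Derivation:
BFS from (A=0, B=0):
  1. fill(A) -> (A=3 B=0)
  2. pour(A -> B) -> (A=0 B=3)
Target reached → yes.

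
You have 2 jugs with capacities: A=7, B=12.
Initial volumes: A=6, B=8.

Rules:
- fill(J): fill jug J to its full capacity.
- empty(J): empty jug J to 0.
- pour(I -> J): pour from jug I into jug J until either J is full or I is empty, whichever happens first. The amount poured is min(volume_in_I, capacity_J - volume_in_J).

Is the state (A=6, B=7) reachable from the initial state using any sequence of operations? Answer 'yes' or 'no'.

Answer: no

Derivation:
BFS explored all 39 reachable states.
Reachable set includes: (0,0), (0,1), (0,2), (0,3), (0,4), (0,5), (0,6), (0,7), (0,8), (0,9), (0,10), (0,11) ...
Target (A=6, B=7) not in reachable set → no.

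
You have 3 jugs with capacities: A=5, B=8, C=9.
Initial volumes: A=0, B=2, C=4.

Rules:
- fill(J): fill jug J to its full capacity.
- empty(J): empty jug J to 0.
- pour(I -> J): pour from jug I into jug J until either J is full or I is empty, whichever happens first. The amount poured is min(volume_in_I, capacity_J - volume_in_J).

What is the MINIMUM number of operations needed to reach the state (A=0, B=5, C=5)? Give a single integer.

BFS from (A=0, B=2, C=4). One shortest path:
  1. empty(C) -> (A=0 B=2 C=0)
  2. pour(B -> A) -> (A=2 B=0 C=0)
  3. fill(B) -> (A=2 B=8 C=0)
  4. pour(B -> A) -> (A=5 B=5 C=0)
  5. pour(A -> C) -> (A=0 B=5 C=5)
Reached target in 5 moves.

Answer: 5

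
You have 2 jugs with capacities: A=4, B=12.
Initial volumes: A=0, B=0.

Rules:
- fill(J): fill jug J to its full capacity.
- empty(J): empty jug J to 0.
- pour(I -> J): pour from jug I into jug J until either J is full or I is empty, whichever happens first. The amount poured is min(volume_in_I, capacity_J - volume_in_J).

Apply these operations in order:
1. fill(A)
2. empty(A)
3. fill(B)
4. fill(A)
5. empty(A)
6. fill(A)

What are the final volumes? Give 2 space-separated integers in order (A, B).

Step 1: fill(A) -> (A=4 B=0)
Step 2: empty(A) -> (A=0 B=0)
Step 3: fill(B) -> (A=0 B=12)
Step 4: fill(A) -> (A=4 B=12)
Step 5: empty(A) -> (A=0 B=12)
Step 6: fill(A) -> (A=4 B=12)

Answer: 4 12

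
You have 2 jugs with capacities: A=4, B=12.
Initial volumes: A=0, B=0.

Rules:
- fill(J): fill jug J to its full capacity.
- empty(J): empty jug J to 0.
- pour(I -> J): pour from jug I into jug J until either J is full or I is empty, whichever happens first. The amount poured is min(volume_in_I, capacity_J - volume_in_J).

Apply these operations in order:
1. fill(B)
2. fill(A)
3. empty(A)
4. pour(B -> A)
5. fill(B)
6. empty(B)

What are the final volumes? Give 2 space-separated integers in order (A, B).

Step 1: fill(B) -> (A=0 B=12)
Step 2: fill(A) -> (A=4 B=12)
Step 3: empty(A) -> (A=0 B=12)
Step 4: pour(B -> A) -> (A=4 B=8)
Step 5: fill(B) -> (A=4 B=12)
Step 6: empty(B) -> (A=4 B=0)

Answer: 4 0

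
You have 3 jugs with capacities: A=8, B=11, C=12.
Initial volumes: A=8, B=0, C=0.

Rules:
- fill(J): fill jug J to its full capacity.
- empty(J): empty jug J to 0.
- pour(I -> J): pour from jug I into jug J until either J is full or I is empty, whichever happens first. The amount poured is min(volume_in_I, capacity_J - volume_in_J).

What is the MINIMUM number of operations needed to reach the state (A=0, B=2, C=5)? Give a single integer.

BFS from (A=8, B=0, C=0). One shortest path:
  1. fill(B) -> (A=8 B=11 C=0)
  2. pour(B -> C) -> (A=8 B=0 C=11)
  3. pour(A -> B) -> (A=0 B=8 C=11)
  4. pour(C -> A) -> (A=8 B=8 C=3)
  5. pour(A -> B) -> (A=5 B=11 C=3)
  6. pour(B -> C) -> (A=5 B=2 C=12)
  7. empty(C) -> (A=5 B=2 C=0)
  8. pour(A -> C) -> (A=0 B=2 C=5)
Reached target in 8 moves.

Answer: 8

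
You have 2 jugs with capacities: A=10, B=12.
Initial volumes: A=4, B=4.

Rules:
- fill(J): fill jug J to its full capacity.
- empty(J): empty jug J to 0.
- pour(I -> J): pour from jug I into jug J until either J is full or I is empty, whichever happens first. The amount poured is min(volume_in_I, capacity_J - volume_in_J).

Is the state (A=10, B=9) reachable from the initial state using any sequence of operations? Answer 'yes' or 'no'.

Answer: no

Derivation:
BFS explored all 23 reachable states.
Reachable set includes: (0,0), (0,2), (0,4), (0,6), (0,8), (0,10), (0,12), (2,0), (2,12), (4,0), (4,4), (4,12) ...
Target (A=10, B=9) not in reachable set → no.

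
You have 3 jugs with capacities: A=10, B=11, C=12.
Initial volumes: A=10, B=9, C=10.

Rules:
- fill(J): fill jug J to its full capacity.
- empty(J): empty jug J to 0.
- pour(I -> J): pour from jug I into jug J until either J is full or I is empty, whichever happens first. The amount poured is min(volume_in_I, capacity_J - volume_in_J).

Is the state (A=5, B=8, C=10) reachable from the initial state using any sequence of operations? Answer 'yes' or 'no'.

BFS explored all 726 reachable states.
Reachable set includes: (0,0,0), (0,0,1), (0,0,2), (0,0,3), (0,0,4), (0,0,5), (0,0,6), (0,0,7), (0,0,8), (0,0,9), (0,0,10), (0,0,11) ...
Target (A=5, B=8, C=10) not in reachable set → no.

Answer: no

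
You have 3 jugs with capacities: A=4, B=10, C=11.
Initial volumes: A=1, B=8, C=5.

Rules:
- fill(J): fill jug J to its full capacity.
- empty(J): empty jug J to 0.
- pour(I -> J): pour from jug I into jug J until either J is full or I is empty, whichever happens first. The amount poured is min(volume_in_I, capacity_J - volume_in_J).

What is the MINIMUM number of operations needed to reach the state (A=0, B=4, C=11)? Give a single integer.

Answer: 3

Derivation:
BFS from (A=1, B=8, C=5). One shortest path:
  1. empty(A) -> (A=0 B=8 C=5)
  2. fill(B) -> (A=0 B=10 C=5)
  3. pour(B -> C) -> (A=0 B=4 C=11)
Reached target in 3 moves.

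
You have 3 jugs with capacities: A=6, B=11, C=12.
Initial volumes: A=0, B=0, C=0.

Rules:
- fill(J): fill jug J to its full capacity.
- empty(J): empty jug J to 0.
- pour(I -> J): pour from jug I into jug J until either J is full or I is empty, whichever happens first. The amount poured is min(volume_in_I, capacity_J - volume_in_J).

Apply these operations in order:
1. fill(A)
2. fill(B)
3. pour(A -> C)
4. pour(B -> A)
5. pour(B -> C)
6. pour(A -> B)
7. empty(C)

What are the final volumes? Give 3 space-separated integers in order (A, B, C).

Answer: 0 6 0

Derivation:
Step 1: fill(A) -> (A=6 B=0 C=0)
Step 2: fill(B) -> (A=6 B=11 C=0)
Step 3: pour(A -> C) -> (A=0 B=11 C=6)
Step 4: pour(B -> A) -> (A=6 B=5 C=6)
Step 5: pour(B -> C) -> (A=6 B=0 C=11)
Step 6: pour(A -> B) -> (A=0 B=6 C=11)
Step 7: empty(C) -> (A=0 B=6 C=0)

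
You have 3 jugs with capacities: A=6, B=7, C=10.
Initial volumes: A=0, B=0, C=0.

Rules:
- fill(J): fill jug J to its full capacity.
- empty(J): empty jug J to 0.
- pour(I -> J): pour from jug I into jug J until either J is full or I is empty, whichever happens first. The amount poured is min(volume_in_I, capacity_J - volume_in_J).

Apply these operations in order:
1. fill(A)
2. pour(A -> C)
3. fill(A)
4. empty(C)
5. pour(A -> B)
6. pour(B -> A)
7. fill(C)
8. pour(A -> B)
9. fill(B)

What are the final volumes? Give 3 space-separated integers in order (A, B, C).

Answer: 0 7 10

Derivation:
Step 1: fill(A) -> (A=6 B=0 C=0)
Step 2: pour(A -> C) -> (A=0 B=0 C=6)
Step 3: fill(A) -> (A=6 B=0 C=6)
Step 4: empty(C) -> (A=6 B=0 C=0)
Step 5: pour(A -> B) -> (A=0 B=6 C=0)
Step 6: pour(B -> A) -> (A=6 B=0 C=0)
Step 7: fill(C) -> (A=6 B=0 C=10)
Step 8: pour(A -> B) -> (A=0 B=6 C=10)
Step 9: fill(B) -> (A=0 B=7 C=10)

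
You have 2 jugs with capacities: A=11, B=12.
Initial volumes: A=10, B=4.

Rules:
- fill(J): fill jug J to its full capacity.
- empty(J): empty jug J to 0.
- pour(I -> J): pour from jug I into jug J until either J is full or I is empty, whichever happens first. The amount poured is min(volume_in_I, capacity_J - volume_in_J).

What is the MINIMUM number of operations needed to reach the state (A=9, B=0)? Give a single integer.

Answer: 5

Derivation:
BFS from (A=10, B=4). One shortest path:
  1. empty(B) -> (A=10 B=0)
  2. pour(A -> B) -> (A=0 B=10)
  3. fill(A) -> (A=11 B=10)
  4. pour(A -> B) -> (A=9 B=12)
  5. empty(B) -> (A=9 B=0)
Reached target in 5 moves.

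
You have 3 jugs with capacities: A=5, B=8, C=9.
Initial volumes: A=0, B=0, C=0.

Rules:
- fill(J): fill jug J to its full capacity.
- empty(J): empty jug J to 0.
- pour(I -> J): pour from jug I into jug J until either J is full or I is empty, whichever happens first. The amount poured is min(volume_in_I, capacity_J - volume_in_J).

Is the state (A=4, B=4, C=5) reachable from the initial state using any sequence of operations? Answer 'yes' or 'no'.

BFS explored all 316 reachable states.
Reachable set includes: (0,0,0), (0,0,1), (0,0,2), (0,0,3), (0,0,4), (0,0,5), (0,0,6), (0,0,7), (0,0,8), (0,0,9), (0,1,0), (0,1,1) ...
Target (A=4, B=4, C=5) not in reachable set → no.

Answer: no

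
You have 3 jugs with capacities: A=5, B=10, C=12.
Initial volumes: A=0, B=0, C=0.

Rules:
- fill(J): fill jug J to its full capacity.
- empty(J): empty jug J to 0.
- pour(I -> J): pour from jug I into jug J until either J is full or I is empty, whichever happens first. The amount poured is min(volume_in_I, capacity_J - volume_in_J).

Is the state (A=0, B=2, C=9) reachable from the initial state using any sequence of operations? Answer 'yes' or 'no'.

BFS from (A=0, B=0, C=0):
  1. fill(C) -> (A=0 B=0 C=12)
  2. pour(C -> B) -> (A=0 B=10 C=2)
  3. empty(B) -> (A=0 B=0 C=2)
  4. pour(C -> A) -> (A=2 B=0 C=0)
  5. fill(C) -> (A=2 B=0 C=12)
  6. pour(C -> B) -> (A=2 B=10 C=2)
  7. empty(B) -> (A=2 B=0 C=2)
  8. pour(C -> B) -> (A=2 B=2 C=0)
  9. fill(C) -> (A=2 B=2 C=12)
  10. pour(C -> A) -> (A=5 B=2 C=9)
  11. empty(A) -> (A=0 B=2 C=9)
Target reached → yes.

Answer: yes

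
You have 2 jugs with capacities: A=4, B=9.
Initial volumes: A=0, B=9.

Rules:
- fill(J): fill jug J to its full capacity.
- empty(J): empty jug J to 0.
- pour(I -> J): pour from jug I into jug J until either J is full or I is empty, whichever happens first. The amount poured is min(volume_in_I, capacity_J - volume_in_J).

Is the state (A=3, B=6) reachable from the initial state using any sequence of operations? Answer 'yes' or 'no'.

Answer: no

Derivation:
BFS explored all 26 reachable states.
Reachable set includes: (0,0), (0,1), (0,2), (0,3), (0,4), (0,5), (0,6), (0,7), (0,8), (0,9), (1,0), (1,9) ...
Target (A=3, B=6) not in reachable set → no.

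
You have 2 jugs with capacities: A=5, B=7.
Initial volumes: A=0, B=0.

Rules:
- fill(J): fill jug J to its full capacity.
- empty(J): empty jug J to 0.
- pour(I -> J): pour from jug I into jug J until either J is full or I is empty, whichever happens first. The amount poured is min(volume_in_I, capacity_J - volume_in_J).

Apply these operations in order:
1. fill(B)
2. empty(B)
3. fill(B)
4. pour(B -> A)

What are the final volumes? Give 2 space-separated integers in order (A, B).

Answer: 5 2

Derivation:
Step 1: fill(B) -> (A=0 B=7)
Step 2: empty(B) -> (A=0 B=0)
Step 3: fill(B) -> (A=0 B=7)
Step 4: pour(B -> A) -> (A=5 B=2)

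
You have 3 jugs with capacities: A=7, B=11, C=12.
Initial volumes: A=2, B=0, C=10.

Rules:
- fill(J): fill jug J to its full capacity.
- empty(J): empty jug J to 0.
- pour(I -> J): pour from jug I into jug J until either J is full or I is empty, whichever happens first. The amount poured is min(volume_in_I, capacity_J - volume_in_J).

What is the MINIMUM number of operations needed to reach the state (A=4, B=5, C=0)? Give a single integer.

Answer: 7

Derivation:
BFS from (A=2, B=0, C=10). One shortest path:
  1. fill(B) -> (A=2 B=11 C=10)
  2. pour(C -> A) -> (A=7 B=11 C=5)
  3. empty(A) -> (A=0 B=11 C=5)
  4. pour(B -> A) -> (A=7 B=4 C=5)
  5. empty(A) -> (A=0 B=4 C=5)
  6. pour(B -> A) -> (A=4 B=0 C=5)
  7. pour(C -> B) -> (A=4 B=5 C=0)
Reached target in 7 moves.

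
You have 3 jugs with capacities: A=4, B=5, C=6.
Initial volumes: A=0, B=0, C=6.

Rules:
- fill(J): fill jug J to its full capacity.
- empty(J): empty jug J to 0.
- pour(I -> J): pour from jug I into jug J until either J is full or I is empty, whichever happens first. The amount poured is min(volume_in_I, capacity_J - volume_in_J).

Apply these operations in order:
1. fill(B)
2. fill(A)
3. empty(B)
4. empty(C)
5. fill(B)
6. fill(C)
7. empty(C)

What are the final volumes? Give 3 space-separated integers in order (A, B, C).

Answer: 4 5 0

Derivation:
Step 1: fill(B) -> (A=0 B=5 C=6)
Step 2: fill(A) -> (A=4 B=5 C=6)
Step 3: empty(B) -> (A=4 B=0 C=6)
Step 4: empty(C) -> (A=4 B=0 C=0)
Step 5: fill(B) -> (A=4 B=5 C=0)
Step 6: fill(C) -> (A=4 B=5 C=6)
Step 7: empty(C) -> (A=4 B=5 C=0)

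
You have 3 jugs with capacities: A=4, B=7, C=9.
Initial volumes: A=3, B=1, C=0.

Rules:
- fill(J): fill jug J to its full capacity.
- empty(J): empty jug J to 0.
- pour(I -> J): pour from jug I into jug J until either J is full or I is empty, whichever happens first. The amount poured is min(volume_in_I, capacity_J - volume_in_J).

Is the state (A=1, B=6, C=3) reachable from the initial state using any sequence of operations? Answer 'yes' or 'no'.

BFS explored all 256 reachable states.
Reachable set includes: (0,0,0), (0,0,1), (0,0,2), (0,0,3), (0,0,4), (0,0,5), (0,0,6), (0,0,7), (0,0,8), (0,0,9), (0,1,0), (0,1,1) ...
Target (A=1, B=6, C=3) not in reachable set → no.

Answer: no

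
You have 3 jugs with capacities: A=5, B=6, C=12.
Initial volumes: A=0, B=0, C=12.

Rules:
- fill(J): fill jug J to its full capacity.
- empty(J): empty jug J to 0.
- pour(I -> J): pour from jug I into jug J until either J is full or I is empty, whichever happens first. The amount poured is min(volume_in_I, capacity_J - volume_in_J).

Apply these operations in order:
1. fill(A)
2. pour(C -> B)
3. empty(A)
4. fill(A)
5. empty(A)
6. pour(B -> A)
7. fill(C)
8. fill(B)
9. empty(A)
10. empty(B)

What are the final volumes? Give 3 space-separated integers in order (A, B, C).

Step 1: fill(A) -> (A=5 B=0 C=12)
Step 2: pour(C -> B) -> (A=5 B=6 C=6)
Step 3: empty(A) -> (A=0 B=6 C=6)
Step 4: fill(A) -> (A=5 B=6 C=6)
Step 5: empty(A) -> (A=0 B=6 C=6)
Step 6: pour(B -> A) -> (A=5 B=1 C=6)
Step 7: fill(C) -> (A=5 B=1 C=12)
Step 8: fill(B) -> (A=5 B=6 C=12)
Step 9: empty(A) -> (A=0 B=6 C=12)
Step 10: empty(B) -> (A=0 B=0 C=12)

Answer: 0 0 12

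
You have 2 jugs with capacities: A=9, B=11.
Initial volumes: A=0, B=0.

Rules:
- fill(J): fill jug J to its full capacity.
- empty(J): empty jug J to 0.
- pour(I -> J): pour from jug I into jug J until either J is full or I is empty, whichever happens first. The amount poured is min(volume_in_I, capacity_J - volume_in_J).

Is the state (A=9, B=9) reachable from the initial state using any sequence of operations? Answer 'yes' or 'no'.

BFS from (A=0, B=0):
  1. fill(A) -> (A=9 B=0)
  2. pour(A -> B) -> (A=0 B=9)
  3. fill(A) -> (A=9 B=9)
Target reached → yes.

Answer: yes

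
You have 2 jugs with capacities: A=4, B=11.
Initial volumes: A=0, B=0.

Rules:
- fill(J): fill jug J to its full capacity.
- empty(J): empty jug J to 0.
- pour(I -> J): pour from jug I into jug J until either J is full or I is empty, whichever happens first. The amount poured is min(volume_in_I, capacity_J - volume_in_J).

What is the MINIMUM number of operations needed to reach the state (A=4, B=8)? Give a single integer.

Answer: 5

Derivation:
BFS from (A=0, B=0). One shortest path:
  1. fill(A) -> (A=4 B=0)
  2. pour(A -> B) -> (A=0 B=4)
  3. fill(A) -> (A=4 B=4)
  4. pour(A -> B) -> (A=0 B=8)
  5. fill(A) -> (A=4 B=8)
Reached target in 5 moves.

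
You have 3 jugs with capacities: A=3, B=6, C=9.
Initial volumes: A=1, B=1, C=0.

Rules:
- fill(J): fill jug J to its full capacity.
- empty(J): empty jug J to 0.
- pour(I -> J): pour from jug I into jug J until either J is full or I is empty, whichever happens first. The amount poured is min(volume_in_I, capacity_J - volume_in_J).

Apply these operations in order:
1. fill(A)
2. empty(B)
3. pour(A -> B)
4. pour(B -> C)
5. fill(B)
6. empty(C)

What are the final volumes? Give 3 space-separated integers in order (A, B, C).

Answer: 0 6 0

Derivation:
Step 1: fill(A) -> (A=3 B=1 C=0)
Step 2: empty(B) -> (A=3 B=0 C=0)
Step 3: pour(A -> B) -> (A=0 B=3 C=0)
Step 4: pour(B -> C) -> (A=0 B=0 C=3)
Step 5: fill(B) -> (A=0 B=6 C=3)
Step 6: empty(C) -> (A=0 B=6 C=0)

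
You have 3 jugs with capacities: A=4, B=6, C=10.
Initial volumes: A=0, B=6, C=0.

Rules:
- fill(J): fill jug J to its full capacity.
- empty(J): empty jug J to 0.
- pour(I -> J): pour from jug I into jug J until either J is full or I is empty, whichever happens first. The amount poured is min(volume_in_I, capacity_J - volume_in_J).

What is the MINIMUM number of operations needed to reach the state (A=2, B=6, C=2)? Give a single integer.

Answer: 5

Derivation:
BFS from (A=0, B=6, C=0). One shortest path:
  1. fill(A) -> (A=4 B=6 C=0)
  2. pour(B -> C) -> (A=4 B=0 C=6)
  3. pour(A -> B) -> (A=0 B=4 C=6)
  4. pour(C -> A) -> (A=4 B=4 C=2)
  5. pour(A -> B) -> (A=2 B=6 C=2)
Reached target in 5 moves.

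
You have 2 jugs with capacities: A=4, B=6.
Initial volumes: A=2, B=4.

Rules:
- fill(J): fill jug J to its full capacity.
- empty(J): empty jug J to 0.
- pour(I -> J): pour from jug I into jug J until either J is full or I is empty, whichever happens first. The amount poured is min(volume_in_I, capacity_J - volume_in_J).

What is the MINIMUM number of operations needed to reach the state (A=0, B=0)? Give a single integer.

BFS from (A=2, B=4). One shortest path:
  1. empty(A) -> (A=0 B=4)
  2. empty(B) -> (A=0 B=0)
Reached target in 2 moves.

Answer: 2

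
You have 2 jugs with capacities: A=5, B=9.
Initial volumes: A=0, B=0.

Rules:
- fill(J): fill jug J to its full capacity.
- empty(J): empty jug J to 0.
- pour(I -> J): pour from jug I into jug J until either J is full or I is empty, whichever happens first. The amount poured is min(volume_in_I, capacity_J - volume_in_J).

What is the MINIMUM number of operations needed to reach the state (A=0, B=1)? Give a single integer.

Answer: 6

Derivation:
BFS from (A=0, B=0). One shortest path:
  1. fill(A) -> (A=5 B=0)
  2. pour(A -> B) -> (A=0 B=5)
  3. fill(A) -> (A=5 B=5)
  4. pour(A -> B) -> (A=1 B=9)
  5. empty(B) -> (A=1 B=0)
  6. pour(A -> B) -> (A=0 B=1)
Reached target in 6 moves.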